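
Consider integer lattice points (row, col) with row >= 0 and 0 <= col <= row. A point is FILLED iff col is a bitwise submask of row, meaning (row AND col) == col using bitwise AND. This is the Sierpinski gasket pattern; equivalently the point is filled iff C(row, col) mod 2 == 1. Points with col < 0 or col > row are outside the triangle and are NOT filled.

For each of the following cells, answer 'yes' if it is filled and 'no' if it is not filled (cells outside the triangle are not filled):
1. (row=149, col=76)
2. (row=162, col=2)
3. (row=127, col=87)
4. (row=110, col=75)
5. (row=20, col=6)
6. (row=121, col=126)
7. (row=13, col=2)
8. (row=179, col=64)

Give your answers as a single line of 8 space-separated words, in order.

(149,76): row=0b10010101, col=0b1001100, row AND col = 0b100 = 4; 4 != 76 -> empty
(162,2): row=0b10100010, col=0b10, row AND col = 0b10 = 2; 2 == 2 -> filled
(127,87): row=0b1111111, col=0b1010111, row AND col = 0b1010111 = 87; 87 == 87 -> filled
(110,75): row=0b1101110, col=0b1001011, row AND col = 0b1001010 = 74; 74 != 75 -> empty
(20,6): row=0b10100, col=0b110, row AND col = 0b100 = 4; 4 != 6 -> empty
(121,126): col outside [0, 121] -> not filled
(13,2): row=0b1101, col=0b10, row AND col = 0b0 = 0; 0 != 2 -> empty
(179,64): row=0b10110011, col=0b1000000, row AND col = 0b0 = 0; 0 != 64 -> empty

Answer: no yes yes no no no no no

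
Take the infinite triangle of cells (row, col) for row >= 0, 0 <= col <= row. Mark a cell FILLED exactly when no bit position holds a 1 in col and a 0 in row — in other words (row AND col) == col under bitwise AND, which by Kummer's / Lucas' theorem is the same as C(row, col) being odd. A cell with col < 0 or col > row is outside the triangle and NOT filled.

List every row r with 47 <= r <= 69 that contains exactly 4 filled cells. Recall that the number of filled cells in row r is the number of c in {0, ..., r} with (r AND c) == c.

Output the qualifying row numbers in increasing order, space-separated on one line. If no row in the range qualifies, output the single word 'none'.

Answer: 48 65 66 68

Derivation:
Row r has 2^popcount(r) filled cells, so we need popcount(r) = log2(4) = 2.
Scan r = 47..69 and keep those with exactly 2 one-bits:
r=47=101111 popcount=5 -> skip
r=48=110000 popcount=2 -> KEEP
r=49=110001 popcount=3 -> skip
r=50=110010 popcount=3 -> skip
r=51=110011 popcount=4 -> skip
r=52=110100 popcount=3 -> skip
r=53=110101 popcount=4 -> skip
r=54=110110 popcount=4 -> skip
r=55=110111 popcount=5 -> skip
r=56=111000 popcount=3 -> skip
r=57=111001 popcount=4 -> skip
r=58=111010 popcount=4 -> skip
r=59=111011 popcount=5 -> skip
r=60=111100 popcount=4 -> skip
r=61=111101 popcount=5 -> skip
r=62=111110 popcount=5 -> skip
r=63=111111 popcount=6 -> skip
r=64=1000000 popcount=1 -> skip
r=65=1000001 popcount=2 -> KEEP
r=66=1000010 popcount=2 -> KEEP
r=67=1000011 popcount=3 -> skip
r=68=1000100 popcount=2 -> KEEP
r=69=1000101 popcount=3 -> skip
Kept rows: 48 65 66 68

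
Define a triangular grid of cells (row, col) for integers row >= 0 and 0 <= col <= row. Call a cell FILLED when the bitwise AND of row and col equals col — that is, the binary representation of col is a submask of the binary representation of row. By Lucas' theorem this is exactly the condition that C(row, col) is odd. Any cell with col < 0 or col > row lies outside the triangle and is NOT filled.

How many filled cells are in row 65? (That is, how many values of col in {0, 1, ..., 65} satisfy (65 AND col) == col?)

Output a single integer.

Answer: 4

Derivation:
65 in binary = 1000001
popcount(65) = number of 1-bits in 1000001 = 2
A col c satisfies (65 AND c) == c iff every set bit of c is also set in 65; each of the 2 set bits of 65 can independently be on or off in c.
count = 2^2 = 4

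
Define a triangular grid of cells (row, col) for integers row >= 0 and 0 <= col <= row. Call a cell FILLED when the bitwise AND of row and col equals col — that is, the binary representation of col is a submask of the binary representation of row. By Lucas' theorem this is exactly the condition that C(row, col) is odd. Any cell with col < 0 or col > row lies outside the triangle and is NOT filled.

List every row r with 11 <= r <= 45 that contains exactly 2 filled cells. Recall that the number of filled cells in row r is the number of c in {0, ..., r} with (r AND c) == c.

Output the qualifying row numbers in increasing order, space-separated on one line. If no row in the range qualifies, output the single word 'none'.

Row r has 2^popcount(r) filled cells, so we need popcount(r) = log2(2) = 1.
Scan r = 11..45 and keep those with exactly 1 one-bits:
r=11=1011 popcount=3 -> skip
r=12=1100 popcount=2 -> skip
r=13=1101 popcount=3 -> skip
r=14=1110 popcount=3 -> skip
r=15=1111 popcount=4 -> skip
r=16=10000 popcount=1 -> KEEP
r=17=10001 popcount=2 -> skip
r=18=10010 popcount=2 -> skip
r=19=10011 popcount=3 -> skip
r=20=10100 popcount=2 -> skip
r=21=10101 popcount=3 -> skip
r=22=10110 popcount=3 -> skip
r=23=10111 popcount=4 -> skip
r=24=11000 popcount=2 -> skip
r=25=11001 popcount=3 -> skip
r=26=11010 popcount=3 -> skip
r=27=11011 popcount=4 -> skip
r=28=11100 popcount=3 -> skip
r=29=11101 popcount=4 -> skip
r=30=11110 popcount=4 -> skip
r=31=11111 popcount=5 -> skip
r=32=100000 popcount=1 -> KEEP
r=33=100001 popcount=2 -> skip
r=34=100010 popcount=2 -> skip
r=35=100011 popcount=3 -> skip
r=36=100100 popcount=2 -> skip
r=37=100101 popcount=3 -> skip
r=38=100110 popcount=3 -> skip
r=39=100111 popcount=4 -> skip
r=40=101000 popcount=2 -> skip
r=41=101001 popcount=3 -> skip
r=42=101010 popcount=3 -> skip
r=43=101011 popcount=4 -> skip
r=44=101100 popcount=3 -> skip
r=45=101101 popcount=4 -> skip
Kept rows: 16 32

Answer: 16 32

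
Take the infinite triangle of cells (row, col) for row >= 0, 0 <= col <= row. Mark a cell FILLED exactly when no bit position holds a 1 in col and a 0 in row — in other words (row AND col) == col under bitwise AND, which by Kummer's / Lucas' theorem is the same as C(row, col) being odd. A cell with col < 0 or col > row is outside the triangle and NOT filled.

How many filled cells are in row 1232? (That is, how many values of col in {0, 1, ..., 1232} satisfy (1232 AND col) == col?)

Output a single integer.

1232 in binary = 10011010000
popcount(1232) = number of 1-bits in 10011010000 = 4
A col c satisfies (1232 AND c) == c iff every set bit of c is also set in 1232; each of the 4 set bits of 1232 can independently be on or off in c.
count = 2^4 = 16

Answer: 16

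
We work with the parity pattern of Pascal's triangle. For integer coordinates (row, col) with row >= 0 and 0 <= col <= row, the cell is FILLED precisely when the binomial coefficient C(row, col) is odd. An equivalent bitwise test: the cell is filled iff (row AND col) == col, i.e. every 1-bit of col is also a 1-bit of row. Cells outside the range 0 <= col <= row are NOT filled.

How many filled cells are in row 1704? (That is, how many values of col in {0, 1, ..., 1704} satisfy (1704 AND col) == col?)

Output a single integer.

1704 in binary = 11010101000
popcount(1704) = number of 1-bits in 11010101000 = 5
A col c satisfies (1704 AND c) == c iff every set bit of c is also set in 1704; each of the 5 set bits of 1704 can independently be on or off in c.
count = 2^5 = 32

Answer: 32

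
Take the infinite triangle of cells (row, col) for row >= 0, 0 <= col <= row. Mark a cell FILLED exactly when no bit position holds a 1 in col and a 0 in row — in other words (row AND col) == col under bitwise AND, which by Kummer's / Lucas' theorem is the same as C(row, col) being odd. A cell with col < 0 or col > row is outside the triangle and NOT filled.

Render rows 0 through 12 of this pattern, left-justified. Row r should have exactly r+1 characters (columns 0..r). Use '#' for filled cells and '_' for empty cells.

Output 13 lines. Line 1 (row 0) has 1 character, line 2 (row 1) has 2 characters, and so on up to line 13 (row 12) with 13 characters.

r0=0: #
r1=1: ##
r2=10: #_#
r3=11: ####
r4=100: #___#
r5=101: ##__##
r6=110: #_#_#_#
r7=111: ########
r8=1000: #_______#
r9=1001: ##______##
r10=1010: #_#_____#_#
r11=1011: ####____####
r12=1100: #___#___#___#

Answer: #
##
#_#
####
#___#
##__##
#_#_#_#
########
#_______#
##______##
#_#_____#_#
####____####
#___#___#___#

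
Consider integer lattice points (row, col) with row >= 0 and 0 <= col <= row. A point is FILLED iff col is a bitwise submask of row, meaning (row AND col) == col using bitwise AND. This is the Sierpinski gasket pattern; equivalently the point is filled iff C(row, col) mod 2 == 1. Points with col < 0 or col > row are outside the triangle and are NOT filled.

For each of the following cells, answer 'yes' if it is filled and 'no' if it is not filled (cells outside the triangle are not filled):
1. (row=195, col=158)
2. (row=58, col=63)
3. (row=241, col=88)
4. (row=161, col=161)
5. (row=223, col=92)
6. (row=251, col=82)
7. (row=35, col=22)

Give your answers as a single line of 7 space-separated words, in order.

Answer: no no no yes yes yes no

Derivation:
(195,158): row=0b11000011, col=0b10011110, row AND col = 0b10000010 = 130; 130 != 158 -> empty
(58,63): col outside [0, 58] -> not filled
(241,88): row=0b11110001, col=0b1011000, row AND col = 0b1010000 = 80; 80 != 88 -> empty
(161,161): row=0b10100001, col=0b10100001, row AND col = 0b10100001 = 161; 161 == 161 -> filled
(223,92): row=0b11011111, col=0b1011100, row AND col = 0b1011100 = 92; 92 == 92 -> filled
(251,82): row=0b11111011, col=0b1010010, row AND col = 0b1010010 = 82; 82 == 82 -> filled
(35,22): row=0b100011, col=0b10110, row AND col = 0b10 = 2; 2 != 22 -> empty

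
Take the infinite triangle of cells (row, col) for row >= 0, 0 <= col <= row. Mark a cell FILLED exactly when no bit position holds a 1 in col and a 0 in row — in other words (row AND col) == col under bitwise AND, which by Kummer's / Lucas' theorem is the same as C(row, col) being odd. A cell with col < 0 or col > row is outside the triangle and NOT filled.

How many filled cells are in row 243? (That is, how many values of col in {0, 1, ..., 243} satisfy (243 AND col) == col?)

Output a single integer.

243 in binary = 11110011
popcount(243) = number of 1-bits in 11110011 = 6
A col c satisfies (243 AND c) == c iff every set bit of c is also set in 243; each of the 6 set bits of 243 can independently be on or off in c.
count = 2^6 = 64

Answer: 64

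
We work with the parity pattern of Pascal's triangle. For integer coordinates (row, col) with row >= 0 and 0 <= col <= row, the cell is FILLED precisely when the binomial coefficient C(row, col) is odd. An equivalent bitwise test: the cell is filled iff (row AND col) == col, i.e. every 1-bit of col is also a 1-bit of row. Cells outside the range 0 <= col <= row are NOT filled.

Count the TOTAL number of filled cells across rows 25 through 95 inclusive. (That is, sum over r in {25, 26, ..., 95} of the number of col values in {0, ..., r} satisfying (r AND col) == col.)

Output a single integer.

Answer: 1076

Derivation:
r25=11001 pc3: +8 =8
r26=11010 pc3: +8 =16
r27=11011 pc4: +16 =32
r28=11100 pc3: +8 =40
r29=11101 pc4: +16 =56
r30=11110 pc4: +16 =72
r31=11111 pc5: +32 =104
r32=100000 pc1: +2 =106
r33=100001 pc2: +4 =110
r34=100010 pc2: +4 =114
r35=100011 pc3: +8 =122
r36=100100 pc2: +4 =126
r37=100101 pc3: +8 =134
r38=100110 pc3: +8 =142
r39=100111 pc4: +16 =158
r40=101000 pc2: +4 =162
r41=101001 pc3: +8 =170
r42=101010 pc3: +8 =178
r43=101011 pc4: +16 =194
r44=101100 pc3: +8 =202
r45=101101 pc4: +16 =218
r46=101110 pc4: +16 =234
r47=101111 pc5: +32 =266
r48=110000 pc2: +4 =270
r49=110001 pc3: +8 =278
r50=110010 pc3: +8 =286
r51=110011 pc4: +16 =302
r52=110100 pc3: +8 =310
r53=110101 pc4: +16 =326
r54=110110 pc4: +16 =342
r55=110111 pc5: +32 =374
r56=111000 pc3: +8 =382
r57=111001 pc4: +16 =398
r58=111010 pc4: +16 =414
r59=111011 pc5: +32 =446
r60=111100 pc4: +16 =462
r61=111101 pc5: +32 =494
r62=111110 pc5: +32 =526
r63=111111 pc6: +64 =590
r64=1000000 pc1: +2 =592
r65=1000001 pc2: +4 =596
r66=1000010 pc2: +4 =600
r67=1000011 pc3: +8 =608
r68=1000100 pc2: +4 =612
r69=1000101 pc3: +8 =620
r70=1000110 pc3: +8 =628
r71=1000111 pc4: +16 =644
r72=1001000 pc2: +4 =648
r73=1001001 pc3: +8 =656
r74=1001010 pc3: +8 =664
r75=1001011 pc4: +16 =680
r76=1001100 pc3: +8 =688
r77=1001101 pc4: +16 =704
r78=1001110 pc4: +16 =720
r79=1001111 pc5: +32 =752
r80=1010000 pc2: +4 =756
r81=1010001 pc3: +8 =764
r82=1010010 pc3: +8 =772
r83=1010011 pc4: +16 =788
r84=1010100 pc3: +8 =796
r85=1010101 pc4: +16 =812
r86=1010110 pc4: +16 =828
r87=1010111 pc5: +32 =860
r88=1011000 pc3: +8 =868
r89=1011001 pc4: +16 =884
r90=1011010 pc4: +16 =900
r91=1011011 pc5: +32 =932
r92=1011100 pc4: +16 =948
r93=1011101 pc5: +32 =980
r94=1011110 pc5: +32 =1012
r95=1011111 pc6: +64 =1076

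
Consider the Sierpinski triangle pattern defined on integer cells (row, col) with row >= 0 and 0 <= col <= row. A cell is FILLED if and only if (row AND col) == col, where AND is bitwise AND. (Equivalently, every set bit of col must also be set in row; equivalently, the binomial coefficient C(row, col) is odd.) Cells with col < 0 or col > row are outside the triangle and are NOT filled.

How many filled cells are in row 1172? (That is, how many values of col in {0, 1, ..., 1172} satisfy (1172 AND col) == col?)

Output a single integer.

Answer: 16

Derivation:
1172 in binary = 10010010100
popcount(1172) = number of 1-bits in 10010010100 = 4
A col c satisfies (1172 AND c) == c iff every set bit of c is also set in 1172; each of the 4 set bits of 1172 can independently be on or off in c.
count = 2^4 = 16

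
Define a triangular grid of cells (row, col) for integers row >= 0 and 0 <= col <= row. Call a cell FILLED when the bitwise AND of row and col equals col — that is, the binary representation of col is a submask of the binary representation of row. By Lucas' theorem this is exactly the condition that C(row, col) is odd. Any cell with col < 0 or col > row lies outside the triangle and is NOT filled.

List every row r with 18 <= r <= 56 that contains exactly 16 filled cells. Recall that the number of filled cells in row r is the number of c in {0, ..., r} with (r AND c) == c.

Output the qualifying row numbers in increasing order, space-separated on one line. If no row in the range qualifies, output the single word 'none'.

Answer: 23 27 29 30 39 43 45 46 51 53 54

Derivation:
Row r has 2^popcount(r) filled cells, so we need popcount(r) = log2(16) = 4.
Scan r = 18..56 and keep those with exactly 4 one-bits:
r=18=10010 popcount=2 -> skip
r=19=10011 popcount=3 -> skip
r=20=10100 popcount=2 -> skip
r=21=10101 popcount=3 -> skip
r=22=10110 popcount=3 -> skip
r=23=10111 popcount=4 -> KEEP
r=24=11000 popcount=2 -> skip
r=25=11001 popcount=3 -> skip
r=26=11010 popcount=3 -> skip
r=27=11011 popcount=4 -> KEEP
r=28=11100 popcount=3 -> skip
r=29=11101 popcount=4 -> KEEP
r=30=11110 popcount=4 -> KEEP
r=31=11111 popcount=5 -> skip
r=32=100000 popcount=1 -> skip
r=33=100001 popcount=2 -> skip
r=34=100010 popcount=2 -> skip
r=35=100011 popcount=3 -> skip
r=36=100100 popcount=2 -> skip
r=37=100101 popcount=3 -> skip
r=38=100110 popcount=3 -> skip
r=39=100111 popcount=4 -> KEEP
r=40=101000 popcount=2 -> skip
r=41=101001 popcount=3 -> skip
r=42=101010 popcount=3 -> skip
r=43=101011 popcount=4 -> KEEP
r=44=101100 popcount=3 -> skip
r=45=101101 popcount=4 -> KEEP
r=46=101110 popcount=4 -> KEEP
r=47=101111 popcount=5 -> skip
r=48=110000 popcount=2 -> skip
r=49=110001 popcount=3 -> skip
r=50=110010 popcount=3 -> skip
r=51=110011 popcount=4 -> KEEP
r=52=110100 popcount=3 -> skip
r=53=110101 popcount=4 -> KEEP
r=54=110110 popcount=4 -> KEEP
r=55=110111 popcount=5 -> skip
r=56=111000 popcount=3 -> skip
Kept rows: 23 27 29 30 39 43 45 46 51 53 54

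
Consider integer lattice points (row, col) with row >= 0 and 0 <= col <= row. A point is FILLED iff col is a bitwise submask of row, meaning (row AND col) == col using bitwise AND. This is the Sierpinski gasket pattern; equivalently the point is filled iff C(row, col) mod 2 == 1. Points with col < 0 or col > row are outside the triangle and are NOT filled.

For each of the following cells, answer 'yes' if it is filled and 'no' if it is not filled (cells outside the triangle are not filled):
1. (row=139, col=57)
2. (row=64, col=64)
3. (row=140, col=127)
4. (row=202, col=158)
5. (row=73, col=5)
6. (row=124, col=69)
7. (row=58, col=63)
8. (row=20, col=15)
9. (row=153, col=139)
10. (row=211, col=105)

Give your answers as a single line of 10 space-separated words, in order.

(139,57): row=0b10001011, col=0b111001, row AND col = 0b1001 = 9; 9 != 57 -> empty
(64,64): row=0b1000000, col=0b1000000, row AND col = 0b1000000 = 64; 64 == 64 -> filled
(140,127): row=0b10001100, col=0b1111111, row AND col = 0b1100 = 12; 12 != 127 -> empty
(202,158): row=0b11001010, col=0b10011110, row AND col = 0b10001010 = 138; 138 != 158 -> empty
(73,5): row=0b1001001, col=0b101, row AND col = 0b1 = 1; 1 != 5 -> empty
(124,69): row=0b1111100, col=0b1000101, row AND col = 0b1000100 = 68; 68 != 69 -> empty
(58,63): col outside [0, 58] -> not filled
(20,15): row=0b10100, col=0b1111, row AND col = 0b100 = 4; 4 != 15 -> empty
(153,139): row=0b10011001, col=0b10001011, row AND col = 0b10001001 = 137; 137 != 139 -> empty
(211,105): row=0b11010011, col=0b1101001, row AND col = 0b1000001 = 65; 65 != 105 -> empty

Answer: no yes no no no no no no no no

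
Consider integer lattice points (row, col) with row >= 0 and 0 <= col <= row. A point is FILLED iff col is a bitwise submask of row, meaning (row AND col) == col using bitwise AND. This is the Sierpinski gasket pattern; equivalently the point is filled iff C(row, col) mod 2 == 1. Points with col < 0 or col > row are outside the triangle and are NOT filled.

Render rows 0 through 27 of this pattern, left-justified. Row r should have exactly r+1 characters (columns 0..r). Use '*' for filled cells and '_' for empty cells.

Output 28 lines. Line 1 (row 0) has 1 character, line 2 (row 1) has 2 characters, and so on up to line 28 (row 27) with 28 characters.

Answer: *
**
*_*
****
*___*
**__**
*_*_*_*
********
*_______*
**______**
*_*_____*_*
****____****
*___*___*___*
**__**__**__**
*_*_*_*_*_*_*_*
****************
*_______________*
**______________**
*_*_____________*_*
****____________****
*___*___________*___*
**__**__________**__**
*_*_*_*_________*_*_*_*
********________********
*_______*_______*_______*
**______**______**______**
*_*_____*_*_____*_*_____*_*
****____****____****____****

Derivation:
r0=0: *
r1=1: **
r2=10: *_*
r3=11: ****
r4=100: *___*
r5=101: **__**
r6=110: *_*_*_*
r7=111: ********
r8=1000: *_______*
r9=1001: **______**
r10=1010: *_*_____*_*
r11=1011: ****____****
r12=1100: *___*___*___*
r13=1101: **__**__**__**
r14=1110: *_*_*_*_*_*_*_*
r15=1111: ****************
r16=10000: *_______________*
r17=10001: **______________**
r18=10010: *_*_____________*_*
r19=10011: ****____________****
r20=10100: *___*___________*___*
r21=10101: **__**__________**__**
r22=10110: *_*_*_*_________*_*_*_*
r23=10111: ********________********
r24=11000: *_______*_______*_______*
r25=11001: **______**______**______**
r26=11010: *_*_____*_*_____*_*_____*_*
r27=11011: ****____****____****____****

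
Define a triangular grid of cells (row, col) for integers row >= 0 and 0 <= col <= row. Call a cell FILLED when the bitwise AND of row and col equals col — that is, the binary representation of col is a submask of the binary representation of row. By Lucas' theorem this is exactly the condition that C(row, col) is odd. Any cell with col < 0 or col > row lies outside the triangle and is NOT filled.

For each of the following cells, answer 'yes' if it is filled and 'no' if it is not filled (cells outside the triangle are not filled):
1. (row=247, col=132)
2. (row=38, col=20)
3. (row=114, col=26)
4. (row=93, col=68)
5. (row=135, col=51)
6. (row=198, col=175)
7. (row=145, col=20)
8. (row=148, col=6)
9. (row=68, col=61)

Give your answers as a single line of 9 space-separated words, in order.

Answer: yes no no yes no no no no no

Derivation:
(247,132): row=0b11110111, col=0b10000100, row AND col = 0b10000100 = 132; 132 == 132 -> filled
(38,20): row=0b100110, col=0b10100, row AND col = 0b100 = 4; 4 != 20 -> empty
(114,26): row=0b1110010, col=0b11010, row AND col = 0b10010 = 18; 18 != 26 -> empty
(93,68): row=0b1011101, col=0b1000100, row AND col = 0b1000100 = 68; 68 == 68 -> filled
(135,51): row=0b10000111, col=0b110011, row AND col = 0b11 = 3; 3 != 51 -> empty
(198,175): row=0b11000110, col=0b10101111, row AND col = 0b10000110 = 134; 134 != 175 -> empty
(145,20): row=0b10010001, col=0b10100, row AND col = 0b10000 = 16; 16 != 20 -> empty
(148,6): row=0b10010100, col=0b110, row AND col = 0b100 = 4; 4 != 6 -> empty
(68,61): row=0b1000100, col=0b111101, row AND col = 0b100 = 4; 4 != 61 -> empty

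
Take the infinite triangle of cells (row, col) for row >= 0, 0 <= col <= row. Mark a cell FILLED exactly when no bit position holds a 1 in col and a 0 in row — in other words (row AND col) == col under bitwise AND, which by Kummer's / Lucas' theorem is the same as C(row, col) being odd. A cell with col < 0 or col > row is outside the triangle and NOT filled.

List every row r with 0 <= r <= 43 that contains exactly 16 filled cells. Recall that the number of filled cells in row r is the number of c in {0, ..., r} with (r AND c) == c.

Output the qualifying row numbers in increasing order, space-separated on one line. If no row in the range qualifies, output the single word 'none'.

Row r has 2^popcount(r) filled cells, so we need popcount(r) = log2(16) = 4.
Scan r = 0..43 and keep those with exactly 4 one-bits:
r=0=0 popcount=0 -> skip
r=1=1 popcount=1 -> skip
r=2=10 popcount=1 -> skip
r=3=11 popcount=2 -> skip
r=4=100 popcount=1 -> skip
r=5=101 popcount=2 -> skip
r=6=110 popcount=2 -> skip
r=7=111 popcount=3 -> skip
r=8=1000 popcount=1 -> skip
r=9=1001 popcount=2 -> skip
r=10=1010 popcount=2 -> skip
r=11=1011 popcount=3 -> skip
r=12=1100 popcount=2 -> skip
r=13=1101 popcount=3 -> skip
r=14=1110 popcount=3 -> skip
r=15=1111 popcount=4 -> KEEP
r=16=10000 popcount=1 -> skip
r=17=10001 popcount=2 -> skip
r=18=10010 popcount=2 -> skip
r=19=10011 popcount=3 -> skip
r=20=10100 popcount=2 -> skip
r=21=10101 popcount=3 -> skip
r=22=10110 popcount=3 -> skip
r=23=10111 popcount=4 -> KEEP
r=24=11000 popcount=2 -> skip
r=25=11001 popcount=3 -> skip
r=26=11010 popcount=3 -> skip
r=27=11011 popcount=4 -> KEEP
r=28=11100 popcount=3 -> skip
r=29=11101 popcount=4 -> KEEP
r=30=11110 popcount=4 -> KEEP
r=31=11111 popcount=5 -> skip
r=32=100000 popcount=1 -> skip
r=33=100001 popcount=2 -> skip
r=34=100010 popcount=2 -> skip
r=35=100011 popcount=3 -> skip
r=36=100100 popcount=2 -> skip
r=37=100101 popcount=3 -> skip
r=38=100110 popcount=3 -> skip
r=39=100111 popcount=4 -> KEEP
r=40=101000 popcount=2 -> skip
r=41=101001 popcount=3 -> skip
r=42=101010 popcount=3 -> skip
r=43=101011 popcount=4 -> KEEP
Kept rows: 15 23 27 29 30 39 43

Answer: 15 23 27 29 30 39 43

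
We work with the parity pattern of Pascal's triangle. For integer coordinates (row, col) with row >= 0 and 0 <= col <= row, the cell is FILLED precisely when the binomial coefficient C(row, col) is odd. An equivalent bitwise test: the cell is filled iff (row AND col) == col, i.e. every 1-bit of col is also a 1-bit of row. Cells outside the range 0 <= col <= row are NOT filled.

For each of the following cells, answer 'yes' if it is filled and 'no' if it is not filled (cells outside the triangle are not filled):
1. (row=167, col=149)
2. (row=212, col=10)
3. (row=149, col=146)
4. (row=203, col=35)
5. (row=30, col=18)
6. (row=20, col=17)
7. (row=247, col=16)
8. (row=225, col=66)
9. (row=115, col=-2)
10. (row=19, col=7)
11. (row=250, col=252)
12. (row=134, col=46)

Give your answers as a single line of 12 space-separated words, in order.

Answer: no no no no yes no yes no no no no no

Derivation:
(167,149): row=0b10100111, col=0b10010101, row AND col = 0b10000101 = 133; 133 != 149 -> empty
(212,10): row=0b11010100, col=0b1010, row AND col = 0b0 = 0; 0 != 10 -> empty
(149,146): row=0b10010101, col=0b10010010, row AND col = 0b10010000 = 144; 144 != 146 -> empty
(203,35): row=0b11001011, col=0b100011, row AND col = 0b11 = 3; 3 != 35 -> empty
(30,18): row=0b11110, col=0b10010, row AND col = 0b10010 = 18; 18 == 18 -> filled
(20,17): row=0b10100, col=0b10001, row AND col = 0b10000 = 16; 16 != 17 -> empty
(247,16): row=0b11110111, col=0b10000, row AND col = 0b10000 = 16; 16 == 16 -> filled
(225,66): row=0b11100001, col=0b1000010, row AND col = 0b1000000 = 64; 64 != 66 -> empty
(115,-2): col outside [0, 115] -> not filled
(19,7): row=0b10011, col=0b111, row AND col = 0b11 = 3; 3 != 7 -> empty
(250,252): col outside [0, 250] -> not filled
(134,46): row=0b10000110, col=0b101110, row AND col = 0b110 = 6; 6 != 46 -> empty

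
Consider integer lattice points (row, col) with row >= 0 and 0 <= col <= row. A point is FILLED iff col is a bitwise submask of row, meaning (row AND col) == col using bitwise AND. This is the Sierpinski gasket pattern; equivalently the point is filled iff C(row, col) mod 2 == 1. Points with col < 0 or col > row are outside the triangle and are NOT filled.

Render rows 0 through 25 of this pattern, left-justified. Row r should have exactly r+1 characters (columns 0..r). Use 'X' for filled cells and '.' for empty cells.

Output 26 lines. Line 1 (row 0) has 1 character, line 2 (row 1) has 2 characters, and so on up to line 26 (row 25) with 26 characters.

Answer: X
XX
X.X
XXXX
X...X
XX..XX
X.X.X.X
XXXXXXXX
X.......X
XX......XX
X.X.....X.X
XXXX....XXXX
X...X...X...X
XX..XX..XX..XX
X.X.X.X.X.X.X.X
XXXXXXXXXXXXXXXX
X...............X
XX..............XX
X.X.............X.X
XXXX............XXXX
X...X...........X...X
XX..XX..........XX..XX
X.X.X.X.........X.X.X.X
XXXXXXXX........XXXXXXXX
X.......X.......X.......X
XX......XX......XX......XX

Derivation:
r0=0: X
r1=1: XX
r2=10: X.X
r3=11: XXXX
r4=100: X...X
r5=101: XX..XX
r6=110: X.X.X.X
r7=111: XXXXXXXX
r8=1000: X.......X
r9=1001: XX......XX
r10=1010: X.X.....X.X
r11=1011: XXXX....XXXX
r12=1100: X...X...X...X
r13=1101: XX..XX..XX..XX
r14=1110: X.X.X.X.X.X.X.X
r15=1111: XXXXXXXXXXXXXXXX
r16=10000: X...............X
r17=10001: XX..............XX
r18=10010: X.X.............X.X
r19=10011: XXXX............XXXX
r20=10100: X...X...........X...X
r21=10101: XX..XX..........XX..XX
r22=10110: X.X.X.X.........X.X.X.X
r23=10111: XXXXXXXX........XXXXXXXX
r24=11000: X.......X.......X.......X
r25=11001: XX......XX......XX......XX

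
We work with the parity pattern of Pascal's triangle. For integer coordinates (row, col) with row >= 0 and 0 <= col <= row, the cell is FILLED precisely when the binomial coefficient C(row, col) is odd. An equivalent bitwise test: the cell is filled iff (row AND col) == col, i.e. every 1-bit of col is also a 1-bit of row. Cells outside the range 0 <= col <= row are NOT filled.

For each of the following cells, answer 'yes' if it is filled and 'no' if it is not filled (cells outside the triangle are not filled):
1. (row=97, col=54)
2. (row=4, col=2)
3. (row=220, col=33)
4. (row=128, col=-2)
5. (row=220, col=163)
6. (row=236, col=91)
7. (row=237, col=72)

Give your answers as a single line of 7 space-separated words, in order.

(97,54): row=0b1100001, col=0b110110, row AND col = 0b100000 = 32; 32 != 54 -> empty
(4,2): row=0b100, col=0b10, row AND col = 0b0 = 0; 0 != 2 -> empty
(220,33): row=0b11011100, col=0b100001, row AND col = 0b0 = 0; 0 != 33 -> empty
(128,-2): col outside [0, 128] -> not filled
(220,163): row=0b11011100, col=0b10100011, row AND col = 0b10000000 = 128; 128 != 163 -> empty
(236,91): row=0b11101100, col=0b1011011, row AND col = 0b1001000 = 72; 72 != 91 -> empty
(237,72): row=0b11101101, col=0b1001000, row AND col = 0b1001000 = 72; 72 == 72 -> filled

Answer: no no no no no no yes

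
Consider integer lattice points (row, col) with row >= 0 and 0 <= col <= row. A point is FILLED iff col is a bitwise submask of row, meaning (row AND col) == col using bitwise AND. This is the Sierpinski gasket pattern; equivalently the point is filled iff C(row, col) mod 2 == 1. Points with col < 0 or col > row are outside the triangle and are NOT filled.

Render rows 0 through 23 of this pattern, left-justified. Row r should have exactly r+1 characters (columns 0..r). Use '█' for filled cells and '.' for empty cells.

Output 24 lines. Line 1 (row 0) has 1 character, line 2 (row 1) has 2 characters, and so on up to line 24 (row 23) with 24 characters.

Answer: █
██
█.█
████
█...█
██..██
█.█.█.█
████████
█.......█
██......██
█.█.....█.█
████....████
█...█...█...█
██..██..██..██
█.█.█.█.█.█.█.█
████████████████
█...............█
██..............██
█.█.............█.█
████............████
█...█...........█...█
██..██..........██..██
█.█.█.█.........█.█.█.█
████████........████████

Derivation:
r0=0: █
r1=1: ██
r2=10: █.█
r3=11: ████
r4=100: █...█
r5=101: ██..██
r6=110: █.█.█.█
r7=111: ████████
r8=1000: █.......█
r9=1001: ██......██
r10=1010: █.█.....█.█
r11=1011: ████....████
r12=1100: █...█...█...█
r13=1101: ██..██..██..██
r14=1110: █.█.█.█.█.█.█.█
r15=1111: ████████████████
r16=10000: █...............█
r17=10001: ██..............██
r18=10010: █.█.............█.█
r19=10011: ████............████
r20=10100: █...█...........█...█
r21=10101: ██..██..........██..██
r22=10110: █.█.█.█.........█.█.█.█
r23=10111: ████████........████████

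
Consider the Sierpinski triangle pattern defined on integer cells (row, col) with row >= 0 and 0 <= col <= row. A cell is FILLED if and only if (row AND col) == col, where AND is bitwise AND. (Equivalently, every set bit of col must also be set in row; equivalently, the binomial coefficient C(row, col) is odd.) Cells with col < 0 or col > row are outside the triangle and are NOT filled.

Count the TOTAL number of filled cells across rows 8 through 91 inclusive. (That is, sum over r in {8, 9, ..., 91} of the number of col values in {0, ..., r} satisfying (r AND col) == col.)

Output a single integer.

Answer: 1044

Derivation:
r8=1000 pc1: +2 =2
r9=1001 pc2: +4 =6
r10=1010 pc2: +4 =10
r11=1011 pc3: +8 =18
r12=1100 pc2: +4 =22
r13=1101 pc3: +8 =30
r14=1110 pc3: +8 =38
r15=1111 pc4: +16 =54
r16=10000 pc1: +2 =56
r17=10001 pc2: +4 =60
r18=10010 pc2: +4 =64
r19=10011 pc3: +8 =72
r20=10100 pc2: +4 =76
r21=10101 pc3: +8 =84
r22=10110 pc3: +8 =92
r23=10111 pc4: +16 =108
r24=11000 pc2: +4 =112
r25=11001 pc3: +8 =120
r26=11010 pc3: +8 =128
r27=11011 pc4: +16 =144
r28=11100 pc3: +8 =152
r29=11101 pc4: +16 =168
r30=11110 pc4: +16 =184
r31=11111 pc5: +32 =216
r32=100000 pc1: +2 =218
r33=100001 pc2: +4 =222
r34=100010 pc2: +4 =226
r35=100011 pc3: +8 =234
r36=100100 pc2: +4 =238
r37=100101 pc3: +8 =246
r38=100110 pc3: +8 =254
r39=100111 pc4: +16 =270
r40=101000 pc2: +4 =274
r41=101001 pc3: +8 =282
r42=101010 pc3: +8 =290
r43=101011 pc4: +16 =306
r44=101100 pc3: +8 =314
r45=101101 pc4: +16 =330
r46=101110 pc4: +16 =346
r47=101111 pc5: +32 =378
r48=110000 pc2: +4 =382
r49=110001 pc3: +8 =390
r50=110010 pc3: +8 =398
r51=110011 pc4: +16 =414
r52=110100 pc3: +8 =422
r53=110101 pc4: +16 =438
r54=110110 pc4: +16 =454
r55=110111 pc5: +32 =486
r56=111000 pc3: +8 =494
r57=111001 pc4: +16 =510
r58=111010 pc4: +16 =526
r59=111011 pc5: +32 =558
r60=111100 pc4: +16 =574
r61=111101 pc5: +32 =606
r62=111110 pc5: +32 =638
r63=111111 pc6: +64 =702
r64=1000000 pc1: +2 =704
r65=1000001 pc2: +4 =708
r66=1000010 pc2: +4 =712
r67=1000011 pc3: +8 =720
r68=1000100 pc2: +4 =724
r69=1000101 pc3: +8 =732
r70=1000110 pc3: +8 =740
r71=1000111 pc4: +16 =756
r72=1001000 pc2: +4 =760
r73=1001001 pc3: +8 =768
r74=1001010 pc3: +8 =776
r75=1001011 pc4: +16 =792
r76=1001100 pc3: +8 =800
r77=1001101 pc4: +16 =816
r78=1001110 pc4: +16 =832
r79=1001111 pc5: +32 =864
r80=1010000 pc2: +4 =868
r81=1010001 pc3: +8 =876
r82=1010010 pc3: +8 =884
r83=1010011 pc4: +16 =900
r84=1010100 pc3: +8 =908
r85=1010101 pc4: +16 =924
r86=1010110 pc4: +16 =940
r87=1010111 pc5: +32 =972
r88=1011000 pc3: +8 =980
r89=1011001 pc4: +16 =996
r90=1011010 pc4: +16 =1012
r91=1011011 pc5: +32 =1044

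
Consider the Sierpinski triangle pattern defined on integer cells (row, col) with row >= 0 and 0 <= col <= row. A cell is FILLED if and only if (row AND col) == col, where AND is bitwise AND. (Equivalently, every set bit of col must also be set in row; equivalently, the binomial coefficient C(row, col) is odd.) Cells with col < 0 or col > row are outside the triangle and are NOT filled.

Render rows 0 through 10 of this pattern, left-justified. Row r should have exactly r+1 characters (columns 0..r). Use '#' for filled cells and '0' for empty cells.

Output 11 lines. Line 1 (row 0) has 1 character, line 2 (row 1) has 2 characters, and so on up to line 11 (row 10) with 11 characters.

r0=0: #
r1=1: ##
r2=10: #0#
r3=11: ####
r4=100: #000#
r5=101: ##00##
r6=110: #0#0#0#
r7=111: ########
r8=1000: #0000000#
r9=1001: ##000000##
r10=1010: #0#00000#0#

Answer: #
##
#0#
####
#000#
##00##
#0#0#0#
########
#0000000#
##000000##
#0#00000#0#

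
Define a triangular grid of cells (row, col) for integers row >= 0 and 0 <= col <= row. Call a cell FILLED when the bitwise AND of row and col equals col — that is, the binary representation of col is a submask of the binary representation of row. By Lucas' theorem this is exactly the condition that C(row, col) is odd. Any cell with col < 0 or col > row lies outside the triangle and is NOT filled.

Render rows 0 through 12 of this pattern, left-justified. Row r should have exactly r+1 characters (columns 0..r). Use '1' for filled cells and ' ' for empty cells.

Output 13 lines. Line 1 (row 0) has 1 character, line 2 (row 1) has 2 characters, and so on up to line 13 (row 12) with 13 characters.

Answer: 1
11
1 1
1111
1   1
11  11
1 1 1 1
11111111
1       1
11      11
1 1     1 1
1111    1111
1   1   1   1

Derivation:
r0=0: 1
r1=1: 11
r2=10: 1 1
r3=11: 1111
r4=100: 1   1
r5=101: 11  11
r6=110: 1 1 1 1
r7=111: 11111111
r8=1000: 1       1
r9=1001: 11      11
r10=1010: 1 1     1 1
r11=1011: 1111    1111
r12=1100: 1   1   1   1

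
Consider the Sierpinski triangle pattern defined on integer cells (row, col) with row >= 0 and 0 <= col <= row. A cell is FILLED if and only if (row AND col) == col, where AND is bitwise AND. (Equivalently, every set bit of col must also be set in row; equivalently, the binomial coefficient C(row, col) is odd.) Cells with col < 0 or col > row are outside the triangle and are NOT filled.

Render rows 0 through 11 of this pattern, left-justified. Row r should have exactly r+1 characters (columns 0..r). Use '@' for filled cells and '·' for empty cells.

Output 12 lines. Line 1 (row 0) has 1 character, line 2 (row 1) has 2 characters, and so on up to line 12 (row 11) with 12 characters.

r0=0: @
r1=1: @@
r2=10: @·@
r3=11: @@@@
r4=100: @···@
r5=101: @@··@@
r6=110: @·@·@·@
r7=111: @@@@@@@@
r8=1000: @·······@
r9=1001: @@······@@
r10=1010: @·@·····@·@
r11=1011: @@@@····@@@@

Answer: @
@@
@·@
@@@@
@···@
@@··@@
@·@·@·@
@@@@@@@@
@·······@
@@······@@
@·@·····@·@
@@@@····@@@@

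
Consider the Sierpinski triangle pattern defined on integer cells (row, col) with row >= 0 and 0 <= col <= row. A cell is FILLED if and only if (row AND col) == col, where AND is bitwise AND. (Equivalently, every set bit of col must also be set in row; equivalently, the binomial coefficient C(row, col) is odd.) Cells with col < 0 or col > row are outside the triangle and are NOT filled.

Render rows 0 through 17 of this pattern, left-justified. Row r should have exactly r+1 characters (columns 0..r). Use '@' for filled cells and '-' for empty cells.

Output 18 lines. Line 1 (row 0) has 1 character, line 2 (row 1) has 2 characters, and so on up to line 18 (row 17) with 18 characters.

Answer: @
@@
@-@
@@@@
@---@
@@--@@
@-@-@-@
@@@@@@@@
@-------@
@@------@@
@-@-----@-@
@@@@----@@@@
@---@---@---@
@@--@@--@@--@@
@-@-@-@-@-@-@-@
@@@@@@@@@@@@@@@@
@---------------@
@@--------------@@

Derivation:
r0=0: @
r1=1: @@
r2=10: @-@
r3=11: @@@@
r4=100: @---@
r5=101: @@--@@
r6=110: @-@-@-@
r7=111: @@@@@@@@
r8=1000: @-------@
r9=1001: @@------@@
r10=1010: @-@-----@-@
r11=1011: @@@@----@@@@
r12=1100: @---@---@---@
r13=1101: @@--@@--@@--@@
r14=1110: @-@-@-@-@-@-@-@
r15=1111: @@@@@@@@@@@@@@@@
r16=10000: @---------------@
r17=10001: @@--------------@@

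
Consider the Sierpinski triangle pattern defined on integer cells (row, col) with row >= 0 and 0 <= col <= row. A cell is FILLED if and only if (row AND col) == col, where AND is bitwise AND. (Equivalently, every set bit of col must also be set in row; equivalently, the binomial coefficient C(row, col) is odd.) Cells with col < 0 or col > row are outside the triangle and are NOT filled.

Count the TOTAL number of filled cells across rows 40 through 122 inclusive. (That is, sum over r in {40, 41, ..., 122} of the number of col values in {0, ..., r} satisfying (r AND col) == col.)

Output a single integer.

Answer: 1538

Derivation:
r40=101000 pc2: +4 =4
r41=101001 pc3: +8 =12
r42=101010 pc3: +8 =20
r43=101011 pc4: +16 =36
r44=101100 pc3: +8 =44
r45=101101 pc4: +16 =60
r46=101110 pc4: +16 =76
r47=101111 pc5: +32 =108
r48=110000 pc2: +4 =112
r49=110001 pc3: +8 =120
r50=110010 pc3: +8 =128
r51=110011 pc4: +16 =144
r52=110100 pc3: +8 =152
r53=110101 pc4: +16 =168
r54=110110 pc4: +16 =184
r55=110111 pc5: +32 =216
r56=111000 pc3: +8 =224
r57=111001 pc4: +16 =240
r58=111010 pc4: +16 =256
r59=111011 pc5: +32 =288
r60=111100 pc4: +16 =304
r61=111101 pc5: +32 =336
r62=111110 pc5: +32 =368
r63=111111 pc6: +64 =432
r64=1000000 pc1: +2 =434
r65=1000001 pc2: +4 =438
r66=1000010 pc2: +4 =442
r67=1000011 pc3: +8 =450
r68=1000100 pc2: +4 =454
r69=1000101 pc3: +8 =462
r70=1000110 pc3: +8 =470
r71=1000111 pc4: +16 =486
r72=1001000 pc2: +4 =490
r73=1001001 pc3: +8 =498
r74=1001010 pc3: +8 =506
r75=1001011 pc4: +16 =522
r76=1001100 pc3: +8 =530
r77=1001101 pc4: +16 =546
r78=1001110 pc4: +16 =562
r79=1001111 pc5: +32 =594
r80=1010000 pc2: +4 =598
r81=1010001 pc3: +8 =606
r82=1010010 pc3: +8 =614
r83=1010011 pc4: +16 =630
r84=1010100 pc3: +8 =638
r85=1010101 pc4: +16 =654
r86=1010110 pc4: +16 =670
r87=1010111 pc5: +32 =702
r88=1011000 pc3: +8 =710
r89=1011001 pc4: +16 =726
r90=1011010 pc4: +16 =742
r91=1011011 pc5: +32 =774
r92=1011100 pc4: +16 =790
r93=1011101 pc5: +32 =822
r94=1011110 pc5: +32 =854
r95=1011111 pc6: +64 =918
r96=1100000 pc2: +4 =922
r97=1100001 pc3: +8 =930
r98=1100010 pc3: +8 =938
r99=1100011 pc4: +16 =954
r100=1100100 pc3: +8 =962
r101=1100101 pc4: +16 =978
r102=1100110 pc4: +16 =994
r103=1100111 pc5: +32 =1026
r104=1101000 pc3: +8 =1034
r105=1101001 pc4: +16 =1050
r106=1101010 pc4: +16 =1066
r107=1101011 pc5: +32 =1098
r108=1101100 pc4: +16 =1114
r109=1101101 pc5: +32 =1146
r110=1101110 pc5: +32 =1178
r111=1101111 pc6: +64 =1242
r112=1110000 pc3: +8 =1250
r113=1110001 pc4: +16 =1266
r114=1110010 pc4: +16 =1282
r115=1110011 pc5: +32 =1314
r116=1110100 pc4: +16 =1330
r117=1110101 pc5: +32 =1362
r118=1110110 pc5: +32 =1394
r119=1110111 pc6: +64 =1458
r120=1111000 pc4: +16 =1474
r121=1111001 pc5: +32 =1506
r122=1111010 pc5: +32 =1538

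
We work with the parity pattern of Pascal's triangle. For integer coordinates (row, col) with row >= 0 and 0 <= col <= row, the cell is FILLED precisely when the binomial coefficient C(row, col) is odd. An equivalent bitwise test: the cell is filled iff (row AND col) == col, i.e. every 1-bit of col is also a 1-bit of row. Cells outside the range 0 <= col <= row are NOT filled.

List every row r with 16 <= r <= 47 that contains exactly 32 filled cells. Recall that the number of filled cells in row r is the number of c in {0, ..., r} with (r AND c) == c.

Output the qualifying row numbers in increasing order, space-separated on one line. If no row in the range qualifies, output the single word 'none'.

Row r has 2^popcount(r) filled cells, so we need popcount(r) = log2(32) = 5.
Scan r = 16..47 and keep those with exactly 5 one-bits:
r=16=10000 popcount=1 -> skip
r=17=10001 popcount=2 -> skip
r=18=10010 popcount=2 -> skip
r=19=10011 popcount=3 -> skip
r=20=10100 popcount=2 -> skip
r=21=10101 popcount=3 -> skip
r=22=10110 popcount=3 -> skip
r=23=10111 popcount=4 -> skip
r=24=11000 popcount=2 -> skip
r=25=11001 popcount=3 -> skip
r=26=11010 popcount=3 -> skip
r=27=11011 popcount=4 -> skip
r=28=11100 popcount=3 -> skip
r=29=11101 popcount=4 -> skip
r=30=11110 popcount=4 -> skip
r=31=11111 popcount=5 -> KEEP
r=32=100000 popcount=1 -> skip
r=33=100001 popcount=2 -> skip
r=34=100010 popcount=2 -> skip
r=35=100011 popcount=3 -> skip
r=36=100100 popcount=2 -> skip
r=37=100101 popcount=3 -> skip
r=38=100110 popcount=3 -> skip
r=39=100111 popcount=4 -> skip
r=40=101000 popcount=2 -> skip
r=41=101001 popcount=3 -> skip
r=42=101010 popcount=3 -> skip
r=43=101011 popcount=4 -> skip
r=44=101100 popcount=3 -> skip
r=45=101101 popcount=4 -> skip
r=46=101110 popcount=4 -> skip
r=47=101111 popcount=5 -> KEEP
Kept rows: 31 47

Answer: 31 47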